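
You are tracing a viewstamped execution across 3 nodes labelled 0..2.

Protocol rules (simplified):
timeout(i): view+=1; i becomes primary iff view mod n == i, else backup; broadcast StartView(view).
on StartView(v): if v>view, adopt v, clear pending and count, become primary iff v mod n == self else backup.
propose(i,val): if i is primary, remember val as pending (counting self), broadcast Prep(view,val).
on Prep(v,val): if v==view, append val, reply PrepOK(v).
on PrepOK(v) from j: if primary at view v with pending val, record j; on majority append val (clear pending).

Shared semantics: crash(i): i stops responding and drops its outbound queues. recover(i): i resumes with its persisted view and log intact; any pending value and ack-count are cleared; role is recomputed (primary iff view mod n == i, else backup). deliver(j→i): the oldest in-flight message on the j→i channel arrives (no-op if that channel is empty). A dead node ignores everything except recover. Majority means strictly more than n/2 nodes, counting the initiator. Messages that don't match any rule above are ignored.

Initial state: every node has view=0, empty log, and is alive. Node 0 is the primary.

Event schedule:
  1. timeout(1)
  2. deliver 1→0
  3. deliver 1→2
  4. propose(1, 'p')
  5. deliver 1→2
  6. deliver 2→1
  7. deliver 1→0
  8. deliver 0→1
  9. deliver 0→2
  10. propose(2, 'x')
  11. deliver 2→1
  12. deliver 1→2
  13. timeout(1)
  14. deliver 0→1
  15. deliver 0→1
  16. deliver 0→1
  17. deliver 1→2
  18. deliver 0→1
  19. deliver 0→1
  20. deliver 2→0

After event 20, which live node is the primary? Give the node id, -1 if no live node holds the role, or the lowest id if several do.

[1] timeout(1) → N1(prim v1 [-])
[2] deliver 1→0 → N0(back v1 [-])
[3] deliver 1→2 → N2(back v1 [-])
[4] propose(1,'p') → ∅
[5] deliver 1→2 → N2(back v1 [p])
[6] deliver 2→1 → N1(prim v1 [p])
[7] deliver 1→0 → N0(back v1 [p])
[8] deliver 0→1 → ∅
[9] deliver 0→2 → ∅
[10] propose(2,'x') → ∅
[11] deliver 2→1 → ∅
[12] deliver 1→2 → ∅
[13] timeout(1) → N1(back v2 [p])
[14] deliver 0→1 → ∅
[15] deliver 0→1 → ∅
[16] deliver 0→1 → ∅
[17] deliver 1→2 → N2(prim v2 [p])
[18] deliver 0→1 → ∅
[19] deliver 0→1 → ∅
[20] deliver 2→0 → ∅

2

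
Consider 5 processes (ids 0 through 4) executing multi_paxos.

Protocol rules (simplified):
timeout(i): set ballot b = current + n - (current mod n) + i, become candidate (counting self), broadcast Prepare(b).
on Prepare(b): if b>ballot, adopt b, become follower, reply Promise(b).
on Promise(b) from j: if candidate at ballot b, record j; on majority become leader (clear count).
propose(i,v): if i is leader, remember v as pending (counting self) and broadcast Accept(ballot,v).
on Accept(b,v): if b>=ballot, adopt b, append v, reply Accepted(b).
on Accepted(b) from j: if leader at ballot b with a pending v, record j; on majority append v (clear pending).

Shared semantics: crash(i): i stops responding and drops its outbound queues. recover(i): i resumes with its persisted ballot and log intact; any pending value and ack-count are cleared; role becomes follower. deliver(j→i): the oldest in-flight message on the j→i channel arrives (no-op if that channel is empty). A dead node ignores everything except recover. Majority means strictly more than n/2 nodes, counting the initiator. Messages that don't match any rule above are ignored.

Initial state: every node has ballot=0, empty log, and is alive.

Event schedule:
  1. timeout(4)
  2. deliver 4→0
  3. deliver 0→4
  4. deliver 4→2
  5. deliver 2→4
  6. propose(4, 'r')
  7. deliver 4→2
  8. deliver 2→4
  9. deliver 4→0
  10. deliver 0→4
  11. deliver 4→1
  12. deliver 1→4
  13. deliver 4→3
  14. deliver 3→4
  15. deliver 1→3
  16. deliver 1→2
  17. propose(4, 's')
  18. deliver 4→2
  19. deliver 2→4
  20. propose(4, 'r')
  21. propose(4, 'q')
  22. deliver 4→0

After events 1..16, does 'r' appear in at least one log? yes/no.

yes

e1 timeout(4): 4[cand,b=9,-]
e2 deliver 4→0: 0[foll,b=9,-]
e3 deliver 0→4: ·
e4 deliver 4→2: 2[foll,b=9,-]
e5 deliver 2→4: 4[lead,b=9,-]
e6 propose(4,'r'): ·
e7 deliver 4→2: 2[foll,b=9,r]
e8 deliver 2→4: ·
e9 deliver 4→0: 0[foll,b=9,r]
e10 deliver 0→4: 4[lead,b=9,r]
e11 deliver 4→1: 1[foll,b=9,-]
e12 deliver 1→4: ·
e13 deliver 4→3: 3[foll,b=9,-]
e14 deliver 3→4: ·
e15 deliver 1→3: ·
e16 deliver 1→2: ·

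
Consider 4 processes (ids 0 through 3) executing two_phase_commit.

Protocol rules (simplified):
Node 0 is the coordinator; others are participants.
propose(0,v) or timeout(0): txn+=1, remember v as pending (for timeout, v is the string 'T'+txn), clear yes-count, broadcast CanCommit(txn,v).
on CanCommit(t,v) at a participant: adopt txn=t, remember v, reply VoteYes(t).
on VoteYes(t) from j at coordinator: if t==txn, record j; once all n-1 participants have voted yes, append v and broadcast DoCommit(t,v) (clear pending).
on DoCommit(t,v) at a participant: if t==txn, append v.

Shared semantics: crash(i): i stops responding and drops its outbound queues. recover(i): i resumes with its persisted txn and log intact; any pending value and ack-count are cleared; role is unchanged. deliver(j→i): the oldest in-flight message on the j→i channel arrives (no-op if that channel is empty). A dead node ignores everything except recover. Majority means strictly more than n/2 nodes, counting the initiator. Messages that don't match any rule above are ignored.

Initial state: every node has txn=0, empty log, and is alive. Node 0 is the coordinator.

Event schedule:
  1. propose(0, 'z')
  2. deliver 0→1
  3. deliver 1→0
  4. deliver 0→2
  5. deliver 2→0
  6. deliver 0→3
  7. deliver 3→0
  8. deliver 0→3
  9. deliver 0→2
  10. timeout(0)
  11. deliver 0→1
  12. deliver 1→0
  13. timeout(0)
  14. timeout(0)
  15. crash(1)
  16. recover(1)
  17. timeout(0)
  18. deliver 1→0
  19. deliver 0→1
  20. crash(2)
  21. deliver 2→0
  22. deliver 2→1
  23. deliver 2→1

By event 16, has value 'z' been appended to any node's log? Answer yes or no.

step 1 propose(0,'z'): 0={coor,t=1,log=-}
step 2 deliver 0→1: 1={part,t=1,log=-}
step 3 deliver 1→0: —
step 4 deliver 0→2: 2={part,t=1,log=-}
step 5 deliver 2→0: —
step 6 deliver 0→3: 3={part,t=1,log=-}
step 7 deliver 3→0: 0={coor,t=1,log=z}
step 8 deliver 0→3: 3={part,t=1,log=z}
step 9 deliver 0→2: 2={part,t=1,log=z}
step 10 timeout(0): 0={coor,t=2,log=z}
step 11 deliver 0→1: 1={part,t=1,log=z}
step 12 deliver 1→0: —
step 13 timeout(0): 0={coor,t=3,log=z}
step 14 timeout(0): 0={coor,t=4,log=z}
step 15 crash(1): 1={✗part,t=1,log=z}
step 16 recover(1): 1={part,t=1,log=z}

yes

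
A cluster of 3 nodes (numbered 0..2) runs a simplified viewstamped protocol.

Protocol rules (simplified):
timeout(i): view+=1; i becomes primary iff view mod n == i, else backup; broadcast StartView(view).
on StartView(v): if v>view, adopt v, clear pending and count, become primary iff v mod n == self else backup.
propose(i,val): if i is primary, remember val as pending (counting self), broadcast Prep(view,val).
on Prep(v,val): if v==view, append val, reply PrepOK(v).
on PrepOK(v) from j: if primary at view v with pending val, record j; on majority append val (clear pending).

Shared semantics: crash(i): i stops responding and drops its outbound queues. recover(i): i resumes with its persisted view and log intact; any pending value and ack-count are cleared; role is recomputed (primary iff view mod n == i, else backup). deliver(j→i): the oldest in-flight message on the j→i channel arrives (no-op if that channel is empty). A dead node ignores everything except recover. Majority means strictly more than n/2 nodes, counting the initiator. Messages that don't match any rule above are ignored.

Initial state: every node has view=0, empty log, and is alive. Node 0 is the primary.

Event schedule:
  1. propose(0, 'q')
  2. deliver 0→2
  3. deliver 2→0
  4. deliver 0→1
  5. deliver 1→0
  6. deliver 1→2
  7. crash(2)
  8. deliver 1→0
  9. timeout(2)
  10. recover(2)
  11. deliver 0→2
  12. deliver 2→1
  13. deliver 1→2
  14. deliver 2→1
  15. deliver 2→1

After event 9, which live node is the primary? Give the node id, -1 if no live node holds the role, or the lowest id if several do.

e1 propose(0,'q'): ·
e2 deliver 0→2: 2[back,v=0,q]
e3 deliver 2→0: 0[prim,v=0,q]
e4 deliver 0→1: 1[back,v=0,q]
e5 deliver 1→0: ·
e6 deliver 1→2: ·
e7 crash(2): 2[✗back,v=0,q]
e8 deliver 1→0: ·
e9 timeout(2): ·

0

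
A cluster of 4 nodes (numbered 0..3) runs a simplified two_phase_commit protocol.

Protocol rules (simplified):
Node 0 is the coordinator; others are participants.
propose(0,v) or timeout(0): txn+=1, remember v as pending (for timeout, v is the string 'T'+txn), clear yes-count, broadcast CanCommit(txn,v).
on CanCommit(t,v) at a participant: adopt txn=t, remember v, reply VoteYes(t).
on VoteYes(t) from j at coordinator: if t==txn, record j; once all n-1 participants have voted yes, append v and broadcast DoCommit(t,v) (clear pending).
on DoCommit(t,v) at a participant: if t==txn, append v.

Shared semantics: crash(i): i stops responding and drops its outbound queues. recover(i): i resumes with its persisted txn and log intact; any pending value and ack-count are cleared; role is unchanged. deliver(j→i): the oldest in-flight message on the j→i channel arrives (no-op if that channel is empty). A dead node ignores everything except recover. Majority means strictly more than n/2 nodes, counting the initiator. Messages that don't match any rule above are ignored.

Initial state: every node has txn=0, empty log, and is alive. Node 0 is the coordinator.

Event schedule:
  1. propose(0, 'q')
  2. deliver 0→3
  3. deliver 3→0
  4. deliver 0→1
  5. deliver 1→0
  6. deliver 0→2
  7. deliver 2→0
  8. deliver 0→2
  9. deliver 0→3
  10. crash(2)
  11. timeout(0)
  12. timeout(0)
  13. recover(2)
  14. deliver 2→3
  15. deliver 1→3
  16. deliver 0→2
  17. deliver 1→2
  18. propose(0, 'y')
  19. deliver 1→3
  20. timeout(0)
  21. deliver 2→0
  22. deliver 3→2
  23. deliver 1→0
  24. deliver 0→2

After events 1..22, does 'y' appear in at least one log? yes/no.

e1 propose(0,'q'): 0[coor,t=1,-]
e2 deliver 0→3: 3[part,t=1,-]
e3 deliver 3→0: ·
e4 deliver 0→1: 1[part,t=1,-]
e5 deliver 1→0: ·
e6 deliver 0→2: 2[part,t=1,-]
e7 deliver 2→0: 0[coor,t=1,q]
e8 deliver 0→2: 2[part,t=1,q]
e9 deliver 0→3: 3[part,t=1,q]
e10 crash(2): 2[✗part,t=1,q]
e11 timeout(0): 0[coor,t=2,q]
e12 timeout(0): 0[coor,t=3,q]
e13 recover(2): 2[part,t=1,q]
e14 deliver 2→3: ·
e15 deliver 1→3: ·
e16 deliver 0→2: 2[part,t=2,q]
e17 deliver 1→2: ·
e18 propose(0,'y'): 0[coor,t=4,q]
e19 deliver 1→3: ·
e20 timeout(0): 0[coor,t=5,q]
e21 deliver 2→0: ·
e22 deliver 3→2: ·

no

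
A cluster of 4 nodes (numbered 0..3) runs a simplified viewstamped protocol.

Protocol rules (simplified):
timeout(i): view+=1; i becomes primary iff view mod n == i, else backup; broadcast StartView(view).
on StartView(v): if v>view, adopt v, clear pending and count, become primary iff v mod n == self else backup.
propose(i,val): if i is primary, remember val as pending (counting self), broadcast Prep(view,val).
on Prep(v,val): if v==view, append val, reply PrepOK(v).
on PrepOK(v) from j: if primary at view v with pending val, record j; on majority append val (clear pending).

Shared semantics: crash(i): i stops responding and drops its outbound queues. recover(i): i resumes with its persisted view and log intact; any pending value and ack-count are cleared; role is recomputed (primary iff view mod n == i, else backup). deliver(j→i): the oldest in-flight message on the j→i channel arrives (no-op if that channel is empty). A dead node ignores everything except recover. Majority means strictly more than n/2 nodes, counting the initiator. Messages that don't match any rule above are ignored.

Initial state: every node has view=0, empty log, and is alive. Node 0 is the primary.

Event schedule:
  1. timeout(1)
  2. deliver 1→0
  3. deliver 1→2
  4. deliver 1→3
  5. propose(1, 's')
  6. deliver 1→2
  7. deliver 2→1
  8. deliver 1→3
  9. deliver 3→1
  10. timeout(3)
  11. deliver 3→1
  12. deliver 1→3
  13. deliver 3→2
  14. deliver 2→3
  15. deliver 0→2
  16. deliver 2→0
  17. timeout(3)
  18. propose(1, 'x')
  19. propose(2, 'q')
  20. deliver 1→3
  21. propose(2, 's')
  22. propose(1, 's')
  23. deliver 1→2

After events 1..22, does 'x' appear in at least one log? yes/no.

after 1 — timeout(1): n1:prim/v1/[-]
after 2 — deliver 1→0: n0:back/v1/[-]
after 3 — deliver 1→2: n2:back/v1/[-]
after 4 — deliver 1→3: n3:back/v1/[-]
after 5 — propose(1,'s'): ·
after 6 — deliver 1→2: n2:back/v1/[s]
after 7 — deliver 2→1: ·
after 8 — deliver 1→3: n3:back/v1/[s]
after 9 — deliver 3→1: n1:prim/v1/[s]
after 10 — timeout(3): n3:back/v2/[s]
after 11 — deliver 3→1: n1:back/v2/[s]
after 12 — deliver 1→3: ·
after 13 — deliver 3→2: n2:prim/v2/[s]
after 14 — deliver 2→3: ·
after 15 — deliver 0→2: ·
after 16 — deliver 2→0: ·
after 17 — timeout(3): n3:prim/v3/[s]
after 18 — propose(1,'x'): ·
after 19 — propose(2,'q'): ·
after 20 — deliver 1→3: ·
after 21 — propose(2,'s'): ·
after 22 — propose(1,'s'): ·

no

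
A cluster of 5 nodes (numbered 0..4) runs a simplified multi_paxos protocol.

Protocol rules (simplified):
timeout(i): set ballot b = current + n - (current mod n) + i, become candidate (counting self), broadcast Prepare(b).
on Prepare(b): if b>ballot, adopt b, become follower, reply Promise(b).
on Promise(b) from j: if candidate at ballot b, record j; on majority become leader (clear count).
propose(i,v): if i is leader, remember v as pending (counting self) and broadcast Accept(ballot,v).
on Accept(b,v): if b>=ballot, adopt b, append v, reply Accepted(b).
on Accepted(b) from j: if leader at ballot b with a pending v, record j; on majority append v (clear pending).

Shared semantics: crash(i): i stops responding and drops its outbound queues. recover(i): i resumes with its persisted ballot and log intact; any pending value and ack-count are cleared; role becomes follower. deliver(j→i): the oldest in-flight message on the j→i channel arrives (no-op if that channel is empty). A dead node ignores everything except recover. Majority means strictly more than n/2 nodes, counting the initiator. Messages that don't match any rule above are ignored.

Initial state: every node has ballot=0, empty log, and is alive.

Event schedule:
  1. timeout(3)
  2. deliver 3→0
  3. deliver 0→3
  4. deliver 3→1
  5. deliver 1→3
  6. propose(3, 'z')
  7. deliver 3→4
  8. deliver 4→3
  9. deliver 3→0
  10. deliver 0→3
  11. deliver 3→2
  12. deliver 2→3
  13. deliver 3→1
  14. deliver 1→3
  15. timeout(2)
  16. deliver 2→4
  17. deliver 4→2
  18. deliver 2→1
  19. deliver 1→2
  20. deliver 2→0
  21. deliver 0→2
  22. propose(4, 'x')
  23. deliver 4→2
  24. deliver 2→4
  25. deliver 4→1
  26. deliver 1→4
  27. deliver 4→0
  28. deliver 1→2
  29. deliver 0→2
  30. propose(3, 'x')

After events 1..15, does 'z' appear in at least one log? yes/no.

1. timeout(3):  <3:cand b8 ->
2. deliver 3→0:  <0:foll b8 ->
3. deliver 0→3:  nop
4. deliver 3→1:  <1:foll b8 ->
5. deliver 1→3:  <3:lead b8 ->
6. propose(3,'z'):  nop
7. deliver 3→4:  <4:foll b8 ->
8. deliver 4→3:  nop
9. deliver 3→0:  <0:foll b8 z>
10. deliver 0→3:  nop
11. deliver 3→2:  <2:foll b8 ->
12. deliver 2→3:  nop
13. deliver 3→1:  <1:foll b8 z>
14. deliver 1→3:  <3:lead b8 z>
15. timeout(2):  <2:cand b12 ->

yes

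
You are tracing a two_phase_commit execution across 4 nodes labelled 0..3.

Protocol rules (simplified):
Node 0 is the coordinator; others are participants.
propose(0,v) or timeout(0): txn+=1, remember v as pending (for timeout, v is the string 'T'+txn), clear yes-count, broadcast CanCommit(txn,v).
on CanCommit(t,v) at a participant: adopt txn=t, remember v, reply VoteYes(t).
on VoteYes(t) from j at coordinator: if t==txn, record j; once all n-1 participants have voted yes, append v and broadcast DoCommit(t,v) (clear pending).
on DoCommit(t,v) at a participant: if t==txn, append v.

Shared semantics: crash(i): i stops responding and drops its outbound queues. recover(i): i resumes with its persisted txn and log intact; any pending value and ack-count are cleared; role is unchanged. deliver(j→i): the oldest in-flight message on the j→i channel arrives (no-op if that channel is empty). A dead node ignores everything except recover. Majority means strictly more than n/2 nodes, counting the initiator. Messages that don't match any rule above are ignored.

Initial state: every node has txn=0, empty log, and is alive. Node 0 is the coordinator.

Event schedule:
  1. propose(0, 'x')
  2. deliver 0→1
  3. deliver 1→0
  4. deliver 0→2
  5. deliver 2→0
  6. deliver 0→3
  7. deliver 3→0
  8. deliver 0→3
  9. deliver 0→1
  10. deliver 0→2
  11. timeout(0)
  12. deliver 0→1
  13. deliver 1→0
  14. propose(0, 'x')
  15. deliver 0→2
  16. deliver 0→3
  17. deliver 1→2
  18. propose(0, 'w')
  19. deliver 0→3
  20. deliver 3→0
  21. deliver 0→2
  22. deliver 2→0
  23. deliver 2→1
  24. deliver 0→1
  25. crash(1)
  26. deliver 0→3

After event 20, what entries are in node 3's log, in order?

1. propose(0,'x'):  <0:coor t1 ->
2. deliver 0→1:  <1:part t1 ->
3. deliver 1→0:  nop
4. deliver 0→2:  <2:part t1 ->
5. deliver 2→0:  nop
6. deliver 0→3:  <3:part t1 ->
7. deliver 3→0:  <0:coor t1 x>
8. deliver 0→3:  <3:part t1 x>
9. deliver 0→1:  <1:part t1 x>
10. deliver 0→2:  <2:part t1 x>
11. timeout(0):  <0:coor t2 x>
12. deliver 0→1:  <1:part t2 x>
13. deliver 1→0:  nop
14. propose(0,'x'):  <0:coor t3 x>
15. deliver 0→2:  <2:part t2 x>
16. deliver 0→3:  <3:part t2 x>
17. deliver 1→2:  nop
18. propose(0,'w'):  <0:coor t4 x>
19. deliver 0→3:  <3:part t3 x>
20. deliver 3→0:  nop

x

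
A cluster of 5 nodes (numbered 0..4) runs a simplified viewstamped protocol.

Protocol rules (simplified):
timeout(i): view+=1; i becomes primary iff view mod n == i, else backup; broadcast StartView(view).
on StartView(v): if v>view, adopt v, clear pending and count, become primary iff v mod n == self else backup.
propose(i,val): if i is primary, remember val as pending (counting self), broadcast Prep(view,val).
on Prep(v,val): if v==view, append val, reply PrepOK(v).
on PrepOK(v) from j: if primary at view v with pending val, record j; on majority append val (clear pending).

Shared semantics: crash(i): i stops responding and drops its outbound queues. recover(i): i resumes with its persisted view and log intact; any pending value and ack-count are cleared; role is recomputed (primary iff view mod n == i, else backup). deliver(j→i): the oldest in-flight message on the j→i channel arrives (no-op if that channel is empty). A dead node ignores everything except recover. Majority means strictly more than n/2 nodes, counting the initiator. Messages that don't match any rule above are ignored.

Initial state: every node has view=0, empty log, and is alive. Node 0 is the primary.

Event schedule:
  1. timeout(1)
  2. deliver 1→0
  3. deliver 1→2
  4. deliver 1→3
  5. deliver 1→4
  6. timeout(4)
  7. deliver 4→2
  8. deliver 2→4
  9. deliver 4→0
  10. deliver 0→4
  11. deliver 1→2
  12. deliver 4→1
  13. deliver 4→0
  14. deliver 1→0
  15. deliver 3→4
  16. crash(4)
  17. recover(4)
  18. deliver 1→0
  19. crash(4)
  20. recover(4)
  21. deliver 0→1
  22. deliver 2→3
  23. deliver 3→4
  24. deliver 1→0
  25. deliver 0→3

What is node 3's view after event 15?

1

[1] timeout(1) → N1(prim v1 [-])
[2] deliver 1→0 → N0(back v1 [-])
[3] deliver 1→2 → N2(back v1 [-])
[4] deliver 1→3 → N3(back v1 [-])
[5] deliver 1→4 → N4(back v1 [-])
[6] timeout(4) → N4(back v2 [-])
[7] deliver 4→2 → N2(prim v2 [-])
[8] deliver 2→4 → ∅
[9] deliver 4→0 → N0(back v2 [-])
[10] deliver 0→4 → ∅
[11] deliver 1→2 → ∅
[12] deliver 4→1 → N1(back v2 [-])
[13] deliver 4→0 → ∅
[14] deliver 1→0 → ∅
[15] deliver 3→4 → ∅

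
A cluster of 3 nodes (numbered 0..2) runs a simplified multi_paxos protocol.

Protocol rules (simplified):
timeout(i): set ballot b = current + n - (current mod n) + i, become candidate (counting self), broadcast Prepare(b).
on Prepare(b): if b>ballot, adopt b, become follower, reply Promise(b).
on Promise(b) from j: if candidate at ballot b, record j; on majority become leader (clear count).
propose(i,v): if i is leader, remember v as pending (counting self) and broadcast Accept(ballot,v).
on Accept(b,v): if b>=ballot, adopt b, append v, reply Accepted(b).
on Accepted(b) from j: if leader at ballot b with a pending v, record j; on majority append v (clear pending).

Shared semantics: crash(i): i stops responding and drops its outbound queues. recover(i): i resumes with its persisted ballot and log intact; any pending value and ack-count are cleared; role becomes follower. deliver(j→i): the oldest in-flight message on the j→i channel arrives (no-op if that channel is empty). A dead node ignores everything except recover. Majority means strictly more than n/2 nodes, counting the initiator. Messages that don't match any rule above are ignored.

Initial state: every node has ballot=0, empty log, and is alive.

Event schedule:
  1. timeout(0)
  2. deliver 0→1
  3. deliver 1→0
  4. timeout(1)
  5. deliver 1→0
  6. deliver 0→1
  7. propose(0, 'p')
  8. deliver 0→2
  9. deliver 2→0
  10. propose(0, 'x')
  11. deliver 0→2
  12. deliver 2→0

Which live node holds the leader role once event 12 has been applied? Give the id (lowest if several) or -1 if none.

1

after 1 — timeout(0): n0:cand/b3/[-]
after 2 — deliver 0→1: n1:foll/b3/[-]
after 3 — deliver 1→0: n0:lead/b3/[-]
after 4 — timeout(1): n1:cand/b7/[-]
after 5 — deliver 1→0: n0:foll/b7/[-]
after 6 — deliver 0→1: n1:lead/b7/[-]
after 7 — propose(0,'p'): ·
after 8 — deliver 0→2: n2:foll/b3/[-]
after 9 — deliver 2→0: ·
after 10 — propose(0,'x'): ·
after 11 — deliver 0→2: ·
after 12 — deliver 2→0: ·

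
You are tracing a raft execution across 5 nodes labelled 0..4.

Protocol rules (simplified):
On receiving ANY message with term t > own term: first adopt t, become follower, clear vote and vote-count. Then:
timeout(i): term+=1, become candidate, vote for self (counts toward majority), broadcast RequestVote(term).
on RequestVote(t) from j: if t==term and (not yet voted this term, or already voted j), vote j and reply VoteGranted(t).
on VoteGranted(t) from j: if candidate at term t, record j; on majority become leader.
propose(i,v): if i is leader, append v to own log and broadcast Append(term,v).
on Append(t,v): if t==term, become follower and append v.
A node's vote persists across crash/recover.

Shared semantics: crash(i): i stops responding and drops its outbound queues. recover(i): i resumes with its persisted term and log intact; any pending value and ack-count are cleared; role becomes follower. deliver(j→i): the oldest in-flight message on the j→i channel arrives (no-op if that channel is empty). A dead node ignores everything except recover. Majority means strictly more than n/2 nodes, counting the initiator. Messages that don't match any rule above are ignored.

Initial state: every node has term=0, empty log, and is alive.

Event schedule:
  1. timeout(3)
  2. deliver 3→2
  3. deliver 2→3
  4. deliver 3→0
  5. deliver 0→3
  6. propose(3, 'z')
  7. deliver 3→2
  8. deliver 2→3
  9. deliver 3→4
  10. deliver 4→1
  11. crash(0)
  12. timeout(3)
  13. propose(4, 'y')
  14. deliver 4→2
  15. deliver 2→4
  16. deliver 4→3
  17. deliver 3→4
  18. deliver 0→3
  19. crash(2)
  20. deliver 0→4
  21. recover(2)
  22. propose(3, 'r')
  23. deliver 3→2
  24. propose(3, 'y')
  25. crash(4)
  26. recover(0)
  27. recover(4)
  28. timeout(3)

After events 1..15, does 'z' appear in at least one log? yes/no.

yes

1. timeout(3):  <3:cand t1 ->
2. deliver 3→2:  <2:foll t1 ->
3. deliver 2→3:  nop
4. deliver 3→0:  <0:foll t1 ->
5. deliver 0→3:  <3:lead t1 ->
6. propose(3,'z'):  <3:lead t1 z>
7. deliver 3→2:  <2:foll t1 z>
8. deliver 2→3:  nop
9. deliver 3→4:  <4:foll t1 ->
10. deliver 4→1:  nop
11. crash(0):  <0:✗foll t1 ->
12. timeout(3):  <3:cand t2 z>
13. propose(4,'y'):  nop
14. deliver 4→2:  nop
15. deliver 2→4:  nop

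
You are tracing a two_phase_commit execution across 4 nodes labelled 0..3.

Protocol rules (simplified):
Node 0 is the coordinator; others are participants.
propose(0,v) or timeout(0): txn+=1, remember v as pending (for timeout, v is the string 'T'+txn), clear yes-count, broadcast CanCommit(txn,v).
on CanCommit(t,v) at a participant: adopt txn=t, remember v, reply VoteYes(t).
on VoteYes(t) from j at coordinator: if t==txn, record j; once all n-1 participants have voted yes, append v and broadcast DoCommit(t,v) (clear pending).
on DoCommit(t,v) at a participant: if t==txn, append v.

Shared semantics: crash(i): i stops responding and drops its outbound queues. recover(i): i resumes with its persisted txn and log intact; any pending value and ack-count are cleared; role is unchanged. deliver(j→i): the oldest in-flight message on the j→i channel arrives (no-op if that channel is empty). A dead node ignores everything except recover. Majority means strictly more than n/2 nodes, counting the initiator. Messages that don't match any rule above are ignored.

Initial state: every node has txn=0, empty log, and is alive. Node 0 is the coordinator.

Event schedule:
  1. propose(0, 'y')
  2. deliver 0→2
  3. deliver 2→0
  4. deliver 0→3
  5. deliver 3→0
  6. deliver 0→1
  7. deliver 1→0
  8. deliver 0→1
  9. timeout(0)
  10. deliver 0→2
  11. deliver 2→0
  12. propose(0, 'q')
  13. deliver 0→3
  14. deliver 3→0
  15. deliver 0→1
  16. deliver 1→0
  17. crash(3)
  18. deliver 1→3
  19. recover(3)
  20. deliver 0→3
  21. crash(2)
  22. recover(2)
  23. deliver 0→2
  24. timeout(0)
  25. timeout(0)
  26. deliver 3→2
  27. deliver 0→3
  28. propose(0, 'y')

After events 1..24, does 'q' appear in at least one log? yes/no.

no

[1] propose(0,'y') → N0(coor t1 [-])
[2] deliver 0→2 → N2(part t1 [-])
[3] deliver 2→0 → ∅
[4] deliver 0→3 → N3(part t1 [-])
[5] deliver 3→0 → ∅
[6] deliver 0→1 → N1(part t1 [-])
[7] deliver 1→0 → N0(coor t1 [y])
[8] deliver 0→1 → N1(part t1 [y])
[9] timeout(0) → N0(coor t2 [y])
[10] deliver 0→2 → N2(part t1 [y])
[11] deliver 2→0 → ∅
[12] propose(0,'q') → N0(coor t3 [y])
[13] deliver 0→3 → N3(part t1 [y])
[14] deliver 3→0 → ∅
[15] deliver 0→1 → N1(part t2 [y])
[16] deliver 1→0 → ∅
[17] crash(3) → N3(✗part t1 [y])
[18] deliver 1→3 → ∅
[19] recover(3) → N3(part t1 [y])
[20] deliver 0→3 → N3(part t2 [y])
[21] crash(2) → N2(✗part t1 [y])
[22] recover(2) → N2(part t1 [y])
[23] deliver 0→2 → N2(part t2 [y])
[24] timeout(0) → N0(coor t4 [y])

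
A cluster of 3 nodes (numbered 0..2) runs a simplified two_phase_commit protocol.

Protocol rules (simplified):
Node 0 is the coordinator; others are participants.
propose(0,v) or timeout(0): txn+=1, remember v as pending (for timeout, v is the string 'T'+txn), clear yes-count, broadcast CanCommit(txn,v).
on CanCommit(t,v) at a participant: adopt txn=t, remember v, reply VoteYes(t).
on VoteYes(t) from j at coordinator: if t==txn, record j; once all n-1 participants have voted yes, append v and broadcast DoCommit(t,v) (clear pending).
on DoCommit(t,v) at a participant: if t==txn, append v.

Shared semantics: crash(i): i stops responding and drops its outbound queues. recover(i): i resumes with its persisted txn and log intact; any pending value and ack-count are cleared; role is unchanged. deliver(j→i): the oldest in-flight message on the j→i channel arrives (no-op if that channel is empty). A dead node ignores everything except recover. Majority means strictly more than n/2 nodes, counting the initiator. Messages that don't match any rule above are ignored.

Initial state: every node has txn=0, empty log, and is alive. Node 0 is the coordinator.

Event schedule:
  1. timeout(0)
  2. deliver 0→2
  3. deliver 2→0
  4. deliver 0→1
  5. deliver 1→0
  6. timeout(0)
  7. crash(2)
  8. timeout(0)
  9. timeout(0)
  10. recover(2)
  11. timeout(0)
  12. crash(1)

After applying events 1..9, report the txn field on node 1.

after 1 — timeout(0): n0:coor/t1/[-]
after 2 — deliver 0→2: n2:part/t1/[-]
after 3 — deliver 2→0: ·
after 4 — deliver 0→1: n1:part/t1/[-]
after 5 — deliver 1→0: n0:coor/t1/[T1]
after 6 — timeout(0): n0:coor/t2/[T1]
after 7 — crash(2): n2:✗part/t1/[-]
after 8 — timeout(0): n0:coor/t3/[T1]
after 9 — timeout(0): n0:coor/t4/[T1]

1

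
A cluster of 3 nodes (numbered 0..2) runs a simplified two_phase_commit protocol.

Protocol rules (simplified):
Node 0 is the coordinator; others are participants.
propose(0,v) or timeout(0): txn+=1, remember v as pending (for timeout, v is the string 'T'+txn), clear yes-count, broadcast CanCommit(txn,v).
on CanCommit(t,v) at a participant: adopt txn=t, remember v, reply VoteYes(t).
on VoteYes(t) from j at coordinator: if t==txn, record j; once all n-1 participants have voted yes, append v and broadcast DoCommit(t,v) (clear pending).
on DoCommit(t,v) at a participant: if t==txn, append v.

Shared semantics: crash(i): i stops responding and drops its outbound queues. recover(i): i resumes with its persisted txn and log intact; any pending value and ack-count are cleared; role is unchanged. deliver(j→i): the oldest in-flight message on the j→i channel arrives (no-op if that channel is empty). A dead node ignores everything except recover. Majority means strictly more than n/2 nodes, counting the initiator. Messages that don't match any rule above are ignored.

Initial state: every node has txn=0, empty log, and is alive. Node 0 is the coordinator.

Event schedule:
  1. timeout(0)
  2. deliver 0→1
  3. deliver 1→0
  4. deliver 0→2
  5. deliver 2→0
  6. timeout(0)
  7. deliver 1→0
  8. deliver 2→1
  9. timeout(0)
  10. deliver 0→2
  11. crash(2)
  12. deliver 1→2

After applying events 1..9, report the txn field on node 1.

1

e1 timeout(0): 0[coor,t=1,-]
e2 deliver 0→1: 1[part,t=1,-]
e3 deliver 1→0: ·
e4 deliver 0→2: 2[part,t=1,-]
e5 deliver 2→0: 0[coor,t=1,T1]
e6 timeout(0): 0[coor,t=2,T1]
e7 deliver 1→0: ·
e8 deliver 2→1: ·
e9 timeout(0): 0[coor,t=3,T1]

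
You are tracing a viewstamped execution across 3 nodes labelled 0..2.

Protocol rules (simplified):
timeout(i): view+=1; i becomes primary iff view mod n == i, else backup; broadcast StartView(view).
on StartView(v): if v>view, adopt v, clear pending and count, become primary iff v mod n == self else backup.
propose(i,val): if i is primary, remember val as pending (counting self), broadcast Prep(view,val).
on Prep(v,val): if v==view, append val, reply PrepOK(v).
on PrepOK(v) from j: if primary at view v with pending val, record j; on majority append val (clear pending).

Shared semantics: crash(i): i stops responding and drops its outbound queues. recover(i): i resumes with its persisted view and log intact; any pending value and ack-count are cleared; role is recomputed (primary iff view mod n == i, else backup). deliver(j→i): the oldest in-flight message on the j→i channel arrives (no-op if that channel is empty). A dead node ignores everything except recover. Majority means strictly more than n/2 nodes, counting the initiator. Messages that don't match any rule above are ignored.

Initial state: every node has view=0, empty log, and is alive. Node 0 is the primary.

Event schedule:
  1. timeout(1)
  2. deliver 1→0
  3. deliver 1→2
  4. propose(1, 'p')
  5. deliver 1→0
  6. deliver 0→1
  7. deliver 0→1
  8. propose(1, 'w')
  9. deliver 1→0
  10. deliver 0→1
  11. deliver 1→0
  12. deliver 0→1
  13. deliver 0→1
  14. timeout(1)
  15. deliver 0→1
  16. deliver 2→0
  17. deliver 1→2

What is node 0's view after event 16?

1. timeout(1):  <1:prim v1 ->
2. deliver 1→0:  <0:back v1 ->
3. deliver 1→2:  <2:back v1 ->
4. propose(1,'p'):  nop
5. deliver 1→0:  <0:back v1 p>
6. deliver 0→1:  <1:prim v1 p>
7. deliver 0→1:  nop
8. propose(1,'w'):  nop
9. deliver 1→0:  <0:back v1 p,w>
10. deliver 0→1:  <1:prim v1 p,w>
11. deliver 1→0:  nop
12. deliver 0→1:  nop
13. deliver 0→1:  nop
14. timeout(1):  <1:back v2 p,w>
15. deliver 0→1:  nop
16. deliver 2→0:  nop

1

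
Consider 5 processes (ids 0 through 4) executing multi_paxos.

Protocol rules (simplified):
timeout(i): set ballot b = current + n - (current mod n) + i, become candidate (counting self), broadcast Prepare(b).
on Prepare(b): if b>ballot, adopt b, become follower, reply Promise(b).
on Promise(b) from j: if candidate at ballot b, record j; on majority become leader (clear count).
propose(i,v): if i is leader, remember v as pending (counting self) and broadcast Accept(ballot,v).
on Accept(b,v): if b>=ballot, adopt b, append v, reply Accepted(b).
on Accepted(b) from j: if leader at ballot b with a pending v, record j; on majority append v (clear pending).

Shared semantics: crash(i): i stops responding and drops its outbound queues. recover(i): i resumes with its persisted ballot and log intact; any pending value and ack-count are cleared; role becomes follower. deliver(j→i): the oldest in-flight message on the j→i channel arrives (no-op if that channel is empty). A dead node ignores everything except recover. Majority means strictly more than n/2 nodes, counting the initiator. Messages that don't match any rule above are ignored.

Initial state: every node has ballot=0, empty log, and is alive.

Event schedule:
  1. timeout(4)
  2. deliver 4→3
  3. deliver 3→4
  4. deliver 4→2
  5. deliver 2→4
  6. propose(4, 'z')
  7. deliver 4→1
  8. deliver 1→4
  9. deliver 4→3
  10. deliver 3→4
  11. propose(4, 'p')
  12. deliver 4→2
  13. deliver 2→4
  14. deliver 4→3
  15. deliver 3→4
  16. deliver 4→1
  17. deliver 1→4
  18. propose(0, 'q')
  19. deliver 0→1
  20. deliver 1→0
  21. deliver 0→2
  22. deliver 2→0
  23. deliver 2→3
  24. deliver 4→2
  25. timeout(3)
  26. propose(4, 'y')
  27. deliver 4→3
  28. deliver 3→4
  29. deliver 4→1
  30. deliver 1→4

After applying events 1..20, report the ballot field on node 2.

9

step 1 timeout(4): 4={cand,b=9,log=-}
step 2 deliver 4→3: 3={foll,b=9,log=-}
step 3 deliver 3→4: —
step 4 deliver 4→2: 2={foll,b=9,log=-}
step 5 deliver 2→4: 4={lead,b=9,log=-}
step 6 propose(4,'z'): —
step 7 deliver 4→1: 1={foll,b=9,log=-}
step 8 deliver 1→4: —
step 9 deliver 4→3: 3={foll,b=9,log=z}
step 10 deliver 3→4: —
step 11 propose(4,'p'): —
step 12 deliver 4→2: 2={foll,b=9,log=z}
step 13 deliver 2→4: —
step 14 deliver 4→3: 3={foll,b=9,log=z,p}
step 15 deliver 3→4: 4={lead,b=9,log=p}
step 16 deliver 4→1: 1={foll,b=9,log=z}
step 17 deliver 1→4: —
step 18 propose(0,'q'): —
step 19 deliver 0→1: —
step 20 deliver 1→0: —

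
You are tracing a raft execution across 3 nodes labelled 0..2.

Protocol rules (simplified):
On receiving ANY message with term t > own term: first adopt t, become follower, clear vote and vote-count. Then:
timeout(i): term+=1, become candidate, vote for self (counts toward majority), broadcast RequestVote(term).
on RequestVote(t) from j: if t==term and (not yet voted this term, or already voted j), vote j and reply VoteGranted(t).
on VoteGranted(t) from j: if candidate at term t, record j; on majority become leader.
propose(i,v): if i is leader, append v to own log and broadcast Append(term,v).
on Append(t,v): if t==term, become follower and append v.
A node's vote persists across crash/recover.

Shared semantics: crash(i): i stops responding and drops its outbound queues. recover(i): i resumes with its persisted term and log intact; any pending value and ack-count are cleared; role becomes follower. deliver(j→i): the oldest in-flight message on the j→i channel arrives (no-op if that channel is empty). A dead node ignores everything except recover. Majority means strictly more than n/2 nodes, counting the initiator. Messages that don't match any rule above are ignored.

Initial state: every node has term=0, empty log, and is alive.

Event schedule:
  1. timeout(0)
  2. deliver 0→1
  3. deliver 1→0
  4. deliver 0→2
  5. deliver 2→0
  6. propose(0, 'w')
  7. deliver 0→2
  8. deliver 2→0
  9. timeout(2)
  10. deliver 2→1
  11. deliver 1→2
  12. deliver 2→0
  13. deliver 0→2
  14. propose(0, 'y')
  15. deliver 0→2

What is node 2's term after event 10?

[1] timeout(0) → N0(cand t1 [-])
[2] deliver 0→1 → N1(foll t1 [-])
[3] deliver 1→0 → N0(lead t1 [-])
[4] deliver 0→2 → N2(foll t1 [-])
[5] deliver 2→0 → ∅
[6] propose(0,'w') → N0(lead t1 [w])
[7] deliver 0→2 → N2(foll t1 [w])
[8] deliver 2→0 → ∅
[9] timeout(2) → N2(cand t2 [w])
[10] deliver 2→1 → N1(foll t2 [-])

2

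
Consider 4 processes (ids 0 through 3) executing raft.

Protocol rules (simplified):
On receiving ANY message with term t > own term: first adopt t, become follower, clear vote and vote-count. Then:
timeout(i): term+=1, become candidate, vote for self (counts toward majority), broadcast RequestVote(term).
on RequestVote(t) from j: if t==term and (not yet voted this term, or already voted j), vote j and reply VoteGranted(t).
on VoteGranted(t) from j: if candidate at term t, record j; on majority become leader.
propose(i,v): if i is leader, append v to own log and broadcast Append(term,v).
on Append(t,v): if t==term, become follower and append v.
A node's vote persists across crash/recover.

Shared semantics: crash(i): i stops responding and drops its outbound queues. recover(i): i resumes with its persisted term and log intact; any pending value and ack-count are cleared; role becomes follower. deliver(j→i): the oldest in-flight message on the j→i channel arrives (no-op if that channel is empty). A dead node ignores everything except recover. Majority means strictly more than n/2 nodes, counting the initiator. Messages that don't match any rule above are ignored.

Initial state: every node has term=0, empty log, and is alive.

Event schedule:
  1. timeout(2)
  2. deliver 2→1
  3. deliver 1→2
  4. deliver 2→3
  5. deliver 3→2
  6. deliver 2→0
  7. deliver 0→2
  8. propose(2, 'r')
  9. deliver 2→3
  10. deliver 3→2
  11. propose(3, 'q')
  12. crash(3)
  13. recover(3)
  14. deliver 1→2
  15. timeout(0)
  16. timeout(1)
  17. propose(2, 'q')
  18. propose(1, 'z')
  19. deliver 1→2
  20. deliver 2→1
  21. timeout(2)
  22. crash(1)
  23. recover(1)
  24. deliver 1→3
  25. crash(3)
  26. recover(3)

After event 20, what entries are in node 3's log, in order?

after 1 — timeout(2): n2:cand/t1/[-]
after 2 — deliver 2→1: n1:foll/t1/[-]
after 3 — deliver 1→2: ·
after 4 — deliver 2→3: n3:foll/t1/[-]
after 5 — deliver 3→2: n2:lead/t1/[-]
after 6 — deliver 2→0: n0:foll/t1/[-]
after 7 — deliver 0→2: ·
after 8 — propose(2,'r'): n2:lead/t1/[r]
after 9 — deliver 2→3: n3:foll/t1/[r]
after 10 — deliver 3→2: ·
after 11 — propose(3,'q'): ·
after 12 — crash(3): n3:✗foll/t1/[r]
after 13 — recover(3): n3:foll/t1/[r]
after 14 — deliver 1→2: ·
after 15 — timeout(0): n0:cand/t2/[-]
after 16 — timeout(1): n1:cand/t2/[-]
after 17 — propose(2,'q'): n2:lead/t1/[r,q]
after 18 — propose(1,'z'): ·
after 19 — deliver 1→2: n2:foll/t2/[r,q]
after 20 — deliver 2→1: ·

r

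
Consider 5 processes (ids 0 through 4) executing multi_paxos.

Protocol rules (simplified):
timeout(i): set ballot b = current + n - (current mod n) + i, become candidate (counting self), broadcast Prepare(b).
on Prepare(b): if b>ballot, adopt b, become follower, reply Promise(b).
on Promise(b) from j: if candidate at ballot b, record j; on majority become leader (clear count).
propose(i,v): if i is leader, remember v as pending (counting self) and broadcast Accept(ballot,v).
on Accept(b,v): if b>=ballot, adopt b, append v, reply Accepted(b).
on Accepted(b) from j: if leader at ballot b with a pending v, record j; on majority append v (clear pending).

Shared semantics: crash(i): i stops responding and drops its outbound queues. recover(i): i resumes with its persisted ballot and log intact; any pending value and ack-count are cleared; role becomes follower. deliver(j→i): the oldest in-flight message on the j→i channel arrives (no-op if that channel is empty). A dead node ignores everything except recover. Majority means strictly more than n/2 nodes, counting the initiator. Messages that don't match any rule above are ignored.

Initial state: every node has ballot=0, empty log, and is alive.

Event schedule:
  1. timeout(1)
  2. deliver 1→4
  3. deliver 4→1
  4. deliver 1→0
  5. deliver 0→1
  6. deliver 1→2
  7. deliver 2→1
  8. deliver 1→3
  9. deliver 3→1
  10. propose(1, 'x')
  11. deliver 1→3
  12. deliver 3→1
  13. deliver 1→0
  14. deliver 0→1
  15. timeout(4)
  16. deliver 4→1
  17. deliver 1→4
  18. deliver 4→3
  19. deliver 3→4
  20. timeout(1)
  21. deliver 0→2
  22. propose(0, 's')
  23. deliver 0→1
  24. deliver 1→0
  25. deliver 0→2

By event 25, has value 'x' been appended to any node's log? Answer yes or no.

yes

e1 timeout(1): 1[cand,b=6,-]
e2 deliver 1→4: 4[foll,b=6,-]
e3 deliver 4→1: ·
e4 deliver 1→0: 0[foll,b=6,-]
e5 deliver 0→1: 1[lead,b=6,-]
e6 deliver 1→2: 2[foll,b=6,-]
e7 deliver 2→1: ·
e8 deliver 1→3: 3[foll,b=6,-]
e9 deliver 3→1: ·
e10 propose(1,'x'): ·
e11 deliver 1→3: 3[foll,b=6,x]
e12 deliver 3→1: ·
e13 deliver 1→0: 0[foll,b=6,x]
e14 deliver 0→1: 1[lead,b=6,x]
e15 timeout(4): 4[cand,b=14,-]
e16 deliver 4→1: 1[foll,b=14,x]
e17 deliver 1→4: ·
e18 deliver 4→3: 3[foll,b=14,x]
e19 deliver 3→4: ·
e20 timeout(1): 1[cand,b=16,x]
e21 deliver 0→2: ·
e22 propose(0,'s'): ·
e23 deliver 0→1: ·
e24 deliver 1→0: 0[foll,b=16,x]
e25 deliver 0→2: ·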